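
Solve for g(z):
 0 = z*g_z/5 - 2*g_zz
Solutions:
 g(z) = C1 + C2*erfi(sqrt(5)*z/10)


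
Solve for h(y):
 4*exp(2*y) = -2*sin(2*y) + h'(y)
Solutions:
 h(y) = C1 + 2*exp(2*y) - cos(2*y)


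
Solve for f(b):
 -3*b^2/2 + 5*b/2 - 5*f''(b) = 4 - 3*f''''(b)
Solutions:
 f(b) = C1 + C2*b + C3*exp(-sqrt(15)*b/3) + C4*exp(sqrt(15)*b/3) - b^4/40 + b^3/12 - 29*b^2/50


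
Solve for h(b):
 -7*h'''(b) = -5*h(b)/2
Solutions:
 h(b) = C3*exp(14^(2/3)*5^(1/3)*b/14) + (C1*sin(14^(2/3)*sqrt(3)*5^(1/3)*b/28) + C2*cos(14^(2/3)*sqrt(3)*5^(1/3)*b/28))*exp(-14^(2/3)*5^(1/3)*b/28)


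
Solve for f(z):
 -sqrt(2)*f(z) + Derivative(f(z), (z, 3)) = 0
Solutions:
 f(z) = C3*exp(2^(1/6)*z) + (C1*sin(2^(1/6)*sqrt(3)*z/2) + C2*cos(2^(1/6)*sqrt(3)*z/2))*exp(-2^(1/6)*z/2)


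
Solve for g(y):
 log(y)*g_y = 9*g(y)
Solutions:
 g(y) = C1*exp(9*li(y))


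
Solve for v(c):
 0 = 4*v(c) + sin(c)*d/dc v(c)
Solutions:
 v(c) = C1*(cos(c)^2 + 2*cos(c) + 1)/(cos(c)^2 - 2*cos(c) + 1)


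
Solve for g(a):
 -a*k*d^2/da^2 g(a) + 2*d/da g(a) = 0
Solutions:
 g(a) = C1 + a^(((re(k) + 2)*re(k) + im(k)^2)/(re(k)^2 + im(k)^2))*(C2*sin(2*log(a)*Abs(im(k))/(re(k)^2 + im(k)^2)) + C3*cos(2*log(a)*im(k)/(re(k)^2 + im(k)^2)))


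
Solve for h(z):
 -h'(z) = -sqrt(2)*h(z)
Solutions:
 h(z) = C1*exp(sqrt(2)*z)


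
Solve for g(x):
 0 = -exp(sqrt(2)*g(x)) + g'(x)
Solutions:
 g(x) = sqrt(2)*(2*log(-1/(C1 + x)) - log(2))/4


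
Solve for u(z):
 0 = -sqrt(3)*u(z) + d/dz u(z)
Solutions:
 u(z) = C1*exp(sqrt(3)*z)


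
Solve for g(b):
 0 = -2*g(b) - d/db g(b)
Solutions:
 g(b) = C1*exp(-2*b)


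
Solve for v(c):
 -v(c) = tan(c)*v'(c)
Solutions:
 v(c) = C1/sin(c)


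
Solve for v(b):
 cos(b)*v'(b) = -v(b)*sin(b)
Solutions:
 v(b) = C1*cos(b)


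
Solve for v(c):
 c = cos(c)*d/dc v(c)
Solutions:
 v(c) = C1 + Integral(c/cos(c), c)


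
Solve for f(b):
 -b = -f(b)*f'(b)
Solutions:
 f(b) = -sqrt(C1 + b^2)
 f(b) = sqrt(C1 + b^2)


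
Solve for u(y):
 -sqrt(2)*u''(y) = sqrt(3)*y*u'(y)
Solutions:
 u(y) = C1 + C2*erf(6^(1/4)*y/2)


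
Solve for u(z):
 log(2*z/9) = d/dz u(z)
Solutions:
 u(z) = C1 + z*log(z) + z*log(2/9) - z


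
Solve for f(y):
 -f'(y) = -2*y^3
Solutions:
 f(y) = C1 + y^4/2


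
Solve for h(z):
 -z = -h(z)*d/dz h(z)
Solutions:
 h(z) = -sqrt(C1 + z^2)
 h(z) = sqrt(C1 + z^2)


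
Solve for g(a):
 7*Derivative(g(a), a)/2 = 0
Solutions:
 g(a) = C1


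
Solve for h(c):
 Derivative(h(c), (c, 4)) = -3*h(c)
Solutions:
 h(c) = (C1*sin(sqrt(2)*3^(1/4)*c/2) + C2*cos(sqrt(2)*3^(1/4)*c/2))*exp(-sqrt(2)*3^(1/4)*c/2) + (C3*sin(sqrt(2)*3^(1/4)*c/2) + C4*cos(sqrt(2)*3^(1/4)*c/2))*exp(sqrt(2)*3^(1/4)*c/2)


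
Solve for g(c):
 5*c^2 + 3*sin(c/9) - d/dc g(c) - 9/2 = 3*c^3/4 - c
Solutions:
 g(c) = C1 - 3*c^4/16 + 5*c^3/3 + c^2/2 - 9*c/2 - 27*cos(c/9)


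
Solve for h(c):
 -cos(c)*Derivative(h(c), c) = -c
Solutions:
 h(c) = C1 + Integral(c/cos(c), c)


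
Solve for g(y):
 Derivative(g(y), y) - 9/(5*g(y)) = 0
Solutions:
 g(y) = -sqrt(C1 + 90*y)/5
 g(y) = sqrt(C1 + 90*y)/5


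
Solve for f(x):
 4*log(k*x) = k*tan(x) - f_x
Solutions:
 f(x) = C1 - k*log(cos(x)) - 4*x*log(k*x) + 4*x


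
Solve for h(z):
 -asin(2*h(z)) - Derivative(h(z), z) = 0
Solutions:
 Integral(1/asin(2*_y), (_y, h(z))) = C1 - z


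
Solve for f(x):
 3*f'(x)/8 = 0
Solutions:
 f(x) = C1


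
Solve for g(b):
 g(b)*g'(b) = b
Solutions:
 g(b) = -sqrt(C1 + b^2)
 g(b) = sqrt(C1 + b^2)


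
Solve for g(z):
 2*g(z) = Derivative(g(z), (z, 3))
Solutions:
 g(z) = C3*exp(2^(1/3)*z) + (C1*sin(2^(1/3)*sqrt(3)*z/2) + C2*cos(2^(1/3)*sqrt(3)*z/2))*exp(-2^(1/3)*z/2)


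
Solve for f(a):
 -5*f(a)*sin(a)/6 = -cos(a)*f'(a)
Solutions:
 f(a) = C1/cos(a)^(5/6)


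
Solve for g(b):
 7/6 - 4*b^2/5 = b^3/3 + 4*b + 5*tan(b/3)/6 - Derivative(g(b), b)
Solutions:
 g(b) = C1 + b^4/12 + 4*b^3/15 + 2*b^2 - 7*b/6 - 5*log(cos(b/3))/2


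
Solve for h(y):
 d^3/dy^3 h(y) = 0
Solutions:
 h(y) = C1 + C2*y + C3*y^2


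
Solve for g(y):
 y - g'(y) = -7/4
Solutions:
 g(y) = C1 + y^2/2 + 7*y/4


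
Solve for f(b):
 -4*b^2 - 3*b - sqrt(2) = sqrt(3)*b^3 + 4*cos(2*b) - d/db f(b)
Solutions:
 f(b) = C1 + sqrt(3)*b^4/4 + 4*b^3/3 + 3*b^2/2 + sqrt(2)*b + 2*sin(2*b)


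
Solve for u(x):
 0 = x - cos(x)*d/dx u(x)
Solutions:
 u(x) = C1 + Integral(x/cos(x), x)


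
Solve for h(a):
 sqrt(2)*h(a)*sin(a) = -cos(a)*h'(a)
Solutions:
 h(a) = C1*cos(a)^(sqrt(2))


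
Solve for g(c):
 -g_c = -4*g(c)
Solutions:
 g(c) = C1*exp(4*c)


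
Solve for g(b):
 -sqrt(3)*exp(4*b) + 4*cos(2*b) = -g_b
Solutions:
 g(b) = C1 + sqrt(3)*exp(4*b)/4 - 2*sin(2*b)


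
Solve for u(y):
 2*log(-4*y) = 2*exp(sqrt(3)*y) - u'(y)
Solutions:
 u(y) = C1 - 2*y*log(-y) + 2*y*(1 - 2*log(2)) + 2*sqrt(3)*exp(sqrt(3)*y)/3


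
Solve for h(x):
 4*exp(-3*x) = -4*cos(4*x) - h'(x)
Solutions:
 h(x) = C1 - sin(4*x) + 4*exp(-3*x)/3


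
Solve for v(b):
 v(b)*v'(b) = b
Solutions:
 v(b) = -sqrt(C1 + b^2)
 v(b) = sqrt(C1 + b^2)


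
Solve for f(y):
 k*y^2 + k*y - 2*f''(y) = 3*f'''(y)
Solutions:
 f(y) = C1 + C2*y + C3*exp(-2*y/3) + k*y^4/24 - k*y^3/6 + 3*k*y^2/4


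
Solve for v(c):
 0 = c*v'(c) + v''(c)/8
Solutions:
 v(c) = C1 + C2*erf(2*c)


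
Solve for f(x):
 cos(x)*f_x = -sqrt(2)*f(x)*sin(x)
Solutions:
 f(x) = C1*cos(x)^(sqrt(2))


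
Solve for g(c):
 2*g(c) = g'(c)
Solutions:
 g(c) = C1*exp(2*c)


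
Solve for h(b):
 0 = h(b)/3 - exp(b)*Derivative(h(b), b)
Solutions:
 h(b) = C1*exp(-exp(-b)/3)


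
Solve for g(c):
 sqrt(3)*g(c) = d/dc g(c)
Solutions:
 g(c) = C1*exp(sqrt(3)*c)


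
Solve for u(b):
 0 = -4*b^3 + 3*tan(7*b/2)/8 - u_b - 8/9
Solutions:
 u(b) = C1 - b^4 - 8*b/9 - 3*log(cos(7*b/2))/28


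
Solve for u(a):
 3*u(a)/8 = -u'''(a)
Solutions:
 u(a) = C3*exp(-3^(1/3)*a/2) + (C1*sin(3^(5/6)*a/4) + C2*cos(3^(5/6)*a/4))*exp(3^(1/3)*a/4)


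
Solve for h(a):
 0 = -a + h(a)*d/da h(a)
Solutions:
 h(a) = -sqrt(C1 + a^2)
 h(a) = sqrt(C1 + a^2)


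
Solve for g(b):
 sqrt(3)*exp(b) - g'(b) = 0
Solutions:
 g(b) = C1 + sqrt(3)*exp(b)


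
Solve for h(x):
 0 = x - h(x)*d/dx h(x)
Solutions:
 h(x) = -sqrt(C1 + x^2)
 h(x) = sqrt(C1 + x^2)


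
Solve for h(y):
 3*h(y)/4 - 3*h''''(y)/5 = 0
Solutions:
 h(y) = C1*exp(-sqrt(2)*5^(1/4)*y/2) + C2*exp(sqrt(2)*5^(1/4)*y/2) + C3*sin(sqrt(2)*5^(1/4)*y/2) + C4*cos(sqrt(2)*5^(1/4)*y/2)


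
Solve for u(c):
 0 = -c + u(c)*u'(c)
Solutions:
 u(c) = -sqrt(C1 + c^2)
 u(c) = sqrt(C1 + c^2)


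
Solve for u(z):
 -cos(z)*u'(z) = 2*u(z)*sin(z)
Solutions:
 u(z) = C1*cos(z)^2


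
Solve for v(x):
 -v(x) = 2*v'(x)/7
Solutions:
 v(x) = C1*exp(-7*x/2)


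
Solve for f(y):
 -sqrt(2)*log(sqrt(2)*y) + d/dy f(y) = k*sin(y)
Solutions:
 f(y) = C1 - k*cos(y) + sqrt(2)*y*(log(y) - 1) + sqrt(2)*y*log(2)/2


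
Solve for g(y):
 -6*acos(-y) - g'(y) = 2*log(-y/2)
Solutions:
 g(y) = C1 - 2*y*log(-y) - 6*y*acos(-y) + 2*y*log(2) + 2*y - 6*sqrt(1 - y^2)


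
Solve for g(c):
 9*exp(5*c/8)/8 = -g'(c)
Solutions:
 g(c) = C1 - 9*exp(5*c/8)/5


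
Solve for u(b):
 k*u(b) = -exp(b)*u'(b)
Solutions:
 u(b) = C1*exp(k*exp(-b))


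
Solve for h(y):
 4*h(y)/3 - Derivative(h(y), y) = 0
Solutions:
 h(y) = C1*exp(4*y/3)


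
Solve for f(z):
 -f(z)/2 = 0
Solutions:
 f(z) = 0


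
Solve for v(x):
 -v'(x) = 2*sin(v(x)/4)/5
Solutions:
 2*x/5 + 2*log(cos(v(x)/4) - 1) - 2*log(cos(v(x)/4) + 1) = C1


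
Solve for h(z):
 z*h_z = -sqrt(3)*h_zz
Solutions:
 h(z) = C1 + C2*erf(sqrt(2)*3^(3/4)*z/6)


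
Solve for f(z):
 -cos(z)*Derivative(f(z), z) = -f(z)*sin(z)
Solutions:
 f(z) = C1/cos(z)


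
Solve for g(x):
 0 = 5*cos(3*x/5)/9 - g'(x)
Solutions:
 g(x) = C1 + 25*sin(3*x/5)/27


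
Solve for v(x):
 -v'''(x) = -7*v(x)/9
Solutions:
 v(x) = C3*exp(21^(1/3)*x/3) + (C1*sin(3^(5/6)*7^(1/3)*x/6) + C2*cos(3^(5/6)*7^(1/3)*x/6))*exp(-21^(1/3)*x/6)


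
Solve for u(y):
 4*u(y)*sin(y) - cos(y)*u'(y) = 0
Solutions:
 u(y) = C1/cos(y)^4


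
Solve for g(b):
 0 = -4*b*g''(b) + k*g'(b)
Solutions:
 g(b) = C1 + b^(re(k)/4 + 1)*(C2*sin(log(b)*Abs(im(k))/4) + C3*cos(log(b)*im(k)/4))


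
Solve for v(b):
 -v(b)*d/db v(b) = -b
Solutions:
 v(b) = -sqrt(C1 + b^2)
 v(b) = sqrt(C1 + b^2)


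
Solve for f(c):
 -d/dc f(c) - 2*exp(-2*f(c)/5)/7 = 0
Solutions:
 f(c) = 5*log(-sqrt(C1 - 2*c)) - 5*log(35) + 5*log(70)/2
 f(c) = 5*log(C1 - 2*c)/2 - 5*log(35) + 5*log(70)/2


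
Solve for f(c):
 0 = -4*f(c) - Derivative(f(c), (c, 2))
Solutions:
 f(c) = C1*sin(2*c) + C2*cos(2*c)


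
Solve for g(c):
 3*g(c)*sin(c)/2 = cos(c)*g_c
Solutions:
 g(c) = C1/cos(c)^(3/2)


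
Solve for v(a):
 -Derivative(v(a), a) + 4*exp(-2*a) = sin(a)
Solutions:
 v(a) = C1 + cos(a) - 2*exp(-2*a)


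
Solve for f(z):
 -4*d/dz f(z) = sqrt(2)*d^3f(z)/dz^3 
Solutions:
 f(z) = C1 + C2*sin(2^(3/4)*z) + C3*cos(2^(3/4)*z)


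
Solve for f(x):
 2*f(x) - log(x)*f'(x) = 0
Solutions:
 f(x) = C1*exp(2*li(x))


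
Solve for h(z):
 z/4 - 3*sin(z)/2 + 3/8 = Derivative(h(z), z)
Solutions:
 h(z) = C1 + z^2/8 + 3*z/8 + 3*cos(z)/2


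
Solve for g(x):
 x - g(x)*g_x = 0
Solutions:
 g(x) = -sqrt(C1 + x^2)
 g(x) = sqrt(C1 + x^2)


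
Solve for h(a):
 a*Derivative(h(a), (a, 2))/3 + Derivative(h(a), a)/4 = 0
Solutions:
 h(a) = C1 + C2*a^(1/4)


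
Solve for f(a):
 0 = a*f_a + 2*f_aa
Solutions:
 f(a) = C1 + C2*erf(a/2)


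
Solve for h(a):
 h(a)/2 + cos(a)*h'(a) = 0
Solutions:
 h(a) = C1*(sin(a) - 1)^(1/4)/(sin(a) + 1)^(1/4)


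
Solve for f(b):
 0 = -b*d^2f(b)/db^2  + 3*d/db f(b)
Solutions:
 f(b) = C1 + C2*b^4


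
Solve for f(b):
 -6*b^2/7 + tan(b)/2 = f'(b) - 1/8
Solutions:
 f(b) = C1 - 2*b^3/7 + b/8 - log(cos(b))/2


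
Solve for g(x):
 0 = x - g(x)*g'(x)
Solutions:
 g(x) = -sqrt(C1 + x^2)
 g(x) = sqrt(C1 + x^2)


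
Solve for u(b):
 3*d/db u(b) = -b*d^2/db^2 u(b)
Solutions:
 u(b) = C1 + C2/b^2


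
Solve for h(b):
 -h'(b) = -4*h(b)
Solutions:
 h(b) = C1*exp(4*b)


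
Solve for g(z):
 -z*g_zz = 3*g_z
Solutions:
 g(z) = C1 + C2/z^2


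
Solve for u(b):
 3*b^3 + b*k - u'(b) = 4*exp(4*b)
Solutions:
 u(b) = C1 + 3*b^4/4 + b^2*k/2 - exp(4*b)


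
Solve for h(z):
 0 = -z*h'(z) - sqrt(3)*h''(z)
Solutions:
 h(z) = C1 + C2*erf(sqrt(2)*3^(3/4)*z/6)


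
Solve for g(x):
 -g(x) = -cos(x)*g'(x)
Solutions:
 g(x) = C1*sqrt(sin(x) + 1)/sqrt(sin(x) - 1)


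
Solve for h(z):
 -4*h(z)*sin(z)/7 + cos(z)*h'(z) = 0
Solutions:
 h(z) = C1/cos(z)^(4/7)


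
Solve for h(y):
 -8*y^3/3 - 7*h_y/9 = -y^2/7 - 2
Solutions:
 h(y) = C1 - 6*y^4/7 + 3*y^3/49 + 18*y/7


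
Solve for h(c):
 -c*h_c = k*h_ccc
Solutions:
 h(c) = C1 + Integral(C2*airyai(c*(-1/k)^(1/3)) + C3*airybi(c*(-1/k)^(1/3)), c)


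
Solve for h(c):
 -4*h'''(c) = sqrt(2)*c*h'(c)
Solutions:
 h(c) = C1 + Integral(C2*airyai(-sqrt(2)*c/2) + C3*airybi(-sqrt(2)*c/2), c)


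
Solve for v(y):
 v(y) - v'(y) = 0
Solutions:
 v(y) = C1*exp(y)


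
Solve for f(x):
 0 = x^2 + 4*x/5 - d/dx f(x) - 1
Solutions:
 f(x) = C1 + x^3/3 + 2*x^2/5 - x


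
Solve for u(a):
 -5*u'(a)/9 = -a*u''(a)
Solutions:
 u(a) = C1 + C2*a^(14/9)


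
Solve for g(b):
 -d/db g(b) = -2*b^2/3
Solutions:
 g(b) = C1 + 2*b^3/9


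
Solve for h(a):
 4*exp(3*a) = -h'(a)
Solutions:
 h(a) = C1 - 4*exp(3*a)/3


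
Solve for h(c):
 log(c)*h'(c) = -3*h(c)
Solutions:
 h(c) = C1*exp(-3*li(c))


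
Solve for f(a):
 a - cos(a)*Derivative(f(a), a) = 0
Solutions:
 f(a) = C1 + Integral(a/cos(a), a)


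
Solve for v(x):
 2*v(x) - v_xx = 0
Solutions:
 v(x) = C1*exp(-sqrt(2)*x) + C2*exp(sqrt(2)*x)


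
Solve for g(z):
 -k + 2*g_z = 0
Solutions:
 g(z) = C1 + k*z/2


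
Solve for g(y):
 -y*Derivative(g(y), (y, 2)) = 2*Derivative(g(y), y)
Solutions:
 g(y) = C1 + C2/y


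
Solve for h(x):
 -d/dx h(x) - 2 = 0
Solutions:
 h(x) = C1 - 2*x


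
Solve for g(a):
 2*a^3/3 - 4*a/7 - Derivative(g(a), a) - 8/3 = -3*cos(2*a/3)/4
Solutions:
 g(a) = C1 + a^4/6 - 2*a^2/7 - 8*a/3 + 9*sin(2*a/3)/8


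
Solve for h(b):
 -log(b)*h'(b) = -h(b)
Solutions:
 h(b) = C1*exp(li(b))


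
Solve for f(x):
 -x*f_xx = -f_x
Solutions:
 f(x) = C1 + C2*x^2


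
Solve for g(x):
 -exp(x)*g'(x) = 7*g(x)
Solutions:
 g(x) = C1*exp(7*exp(-x))


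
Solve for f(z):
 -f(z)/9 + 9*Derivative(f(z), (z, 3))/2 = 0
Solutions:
 f(z) = C3*exp(2^(1/3)*3^(2/3)*z/9) + (C1*sin(2^(1/3)*3^(1/6)*z/6) + C2*cos(2^(1/3)*3^(1/6)*z/6))*exp(-2^(1/3)*3^(2/3)*z/18)


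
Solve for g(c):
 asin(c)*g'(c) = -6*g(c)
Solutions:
 g(c) = C1*exp(-6*Integral(1/asin(c), c))


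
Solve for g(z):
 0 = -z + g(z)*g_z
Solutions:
 g(z) = -sqrt(C1 + z^2)
 g(z) = sqrt(C1 + z^2)


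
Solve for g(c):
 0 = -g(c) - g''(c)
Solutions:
 g(c) = C1*sin(c) + C2*cos(c)


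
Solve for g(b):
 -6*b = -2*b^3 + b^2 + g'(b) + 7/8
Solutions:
 g(b) = C1 + b^4/2 - b^3/3 - 3*b^2 - 7*b/8


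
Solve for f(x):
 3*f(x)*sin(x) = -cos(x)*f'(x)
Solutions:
 f(x) = C1*cos(x)^3


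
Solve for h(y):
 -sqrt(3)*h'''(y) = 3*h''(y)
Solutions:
 h(y) = C1 + C2*y + C3*exp(-sqrt(3)*y)


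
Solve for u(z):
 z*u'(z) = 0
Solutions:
 u(z) = C1


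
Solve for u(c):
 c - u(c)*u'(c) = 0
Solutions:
 u(c) = -sqrt(C1 + c^2)
 u(c) = sqrt(C1 + c^2)


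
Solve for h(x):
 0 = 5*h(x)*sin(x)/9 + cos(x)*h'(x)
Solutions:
 h(x) = C1*cos(x)^(5/9)


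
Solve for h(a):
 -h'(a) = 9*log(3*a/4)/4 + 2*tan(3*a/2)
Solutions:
 h(a) = C1 - 9*a*log(a)/4 - 9*a*log(3)/4 + 9*a/4 + 9*a*log(2)/2 + 4*log(cos(3*a/2))/3


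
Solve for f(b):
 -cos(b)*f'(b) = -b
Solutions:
 f(b) = C1 + Integral(b/cos(b), b)


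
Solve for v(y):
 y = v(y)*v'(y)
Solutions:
 v(y) = -sqrt(C1 + y^2)
 v(y) = sqrt(C1 + y^2)


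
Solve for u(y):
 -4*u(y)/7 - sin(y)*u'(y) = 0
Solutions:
 u(y) = C1*(cos(y) + 1)^(2/7)/(cos(y) - 1)^(2/7)


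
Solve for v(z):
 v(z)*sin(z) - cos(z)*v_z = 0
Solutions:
 v(z) = C1/cos(z)


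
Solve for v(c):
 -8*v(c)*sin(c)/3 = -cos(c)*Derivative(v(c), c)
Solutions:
 v(c) = C1/cos(c)^(8/3)


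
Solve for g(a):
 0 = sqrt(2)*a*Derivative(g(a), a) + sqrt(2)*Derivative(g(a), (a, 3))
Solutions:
 g(a) = C1 + Integral(C2*airyai(-a) + C3*airybi(-a), a)


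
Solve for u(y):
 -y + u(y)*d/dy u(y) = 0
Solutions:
 u(y) = -sqrt(C1 + y^2)
 u(y) = sqrt(C1 + y^2)


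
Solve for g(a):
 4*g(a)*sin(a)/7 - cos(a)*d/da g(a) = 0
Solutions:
 g(a) = C1/cos(a)^(4/7)


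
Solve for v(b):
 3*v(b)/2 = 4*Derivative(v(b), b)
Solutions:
 v(b) = C1*exp(3*b/8)


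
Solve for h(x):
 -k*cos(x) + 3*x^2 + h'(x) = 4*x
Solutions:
 h(x) = C1 + k*sin(x) - x^3 + 2*x^2


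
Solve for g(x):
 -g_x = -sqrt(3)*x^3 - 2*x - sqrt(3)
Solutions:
 g(x) = C1 + sqrt(3)*x^4/4 + x^2 + sqrt(3)*x


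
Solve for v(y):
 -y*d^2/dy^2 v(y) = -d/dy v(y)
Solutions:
 v(y) = C1 + C2*y^2


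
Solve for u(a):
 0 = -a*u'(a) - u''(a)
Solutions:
 u(a) = C1 + C2*erf(sqrt(2)*a/2)


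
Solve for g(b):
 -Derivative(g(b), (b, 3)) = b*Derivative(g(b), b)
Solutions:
 g(b) = C1 + Integral(C2*airyai(-b) + C3*airybi(-b), b)


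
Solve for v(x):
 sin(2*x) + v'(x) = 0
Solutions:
 v(x) = C1 + cos(2*x)/2


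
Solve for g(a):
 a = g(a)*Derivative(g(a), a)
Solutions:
 g(a) = -sqrt(C1 + a^2)
 g(a) = sqrt(C1 + a^2)


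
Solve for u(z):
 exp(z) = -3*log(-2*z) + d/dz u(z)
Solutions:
 u(z) = C1 + 3*z*log(-z) + 3*z*(-1 + log(2)) + exp(z)


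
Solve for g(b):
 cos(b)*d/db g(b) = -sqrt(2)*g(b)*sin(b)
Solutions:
 g(b) = C1*cos(b)^(sqrt(2))


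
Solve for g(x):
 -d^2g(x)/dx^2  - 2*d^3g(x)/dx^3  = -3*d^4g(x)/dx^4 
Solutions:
 g(x) = C1 + C2*x + C3*exp(-x/3) + C4*exp(x)


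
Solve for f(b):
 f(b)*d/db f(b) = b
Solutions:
 f(b) = -sqrt(C1 + b^2)
 f(b) = sqrt(C1 + b^2)


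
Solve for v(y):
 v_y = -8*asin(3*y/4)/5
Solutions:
 v(y) = C1 - 8*y*asin(3*y/4)/5 - 8*sqrt(16 - 9*y^2)/15


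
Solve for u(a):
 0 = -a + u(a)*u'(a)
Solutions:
 u(a) = -sqrt(C1 + a^2)
 u(a) = sqrt(C1 + a^2)


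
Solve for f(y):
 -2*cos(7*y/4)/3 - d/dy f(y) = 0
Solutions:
 f(y) = C1 - 8*sin(7*y/4)/21


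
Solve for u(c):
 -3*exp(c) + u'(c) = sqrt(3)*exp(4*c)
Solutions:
 u(c) = C1 + sqrt(3)*exp(4*c)/4 + 3*exp(c)


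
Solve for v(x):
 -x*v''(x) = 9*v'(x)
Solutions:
 v(x) = C1 + C2/x^8


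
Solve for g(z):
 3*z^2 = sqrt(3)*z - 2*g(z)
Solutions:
 g(z) = z*(-3*z + sqrt(3))/2


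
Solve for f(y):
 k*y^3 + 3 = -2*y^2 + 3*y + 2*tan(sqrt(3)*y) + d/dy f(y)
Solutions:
 f(y) = C1 + k*y^4/4 + 2*y^3/3 - 3*y^2/2 + 3*y + 2*sqrt(3)*log(cos(sqrt(3)*y))/3


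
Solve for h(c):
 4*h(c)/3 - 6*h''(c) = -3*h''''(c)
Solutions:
 h(c) = C1*exp(-c*sqrt(1 - sqrt(5)/3)) + C2*exp(c*sqrt(1 - sqrt(5)/3)) + C3*exp(-c*sqrt(sqrt(5)/3 + 1)) + C4*exp(c*sqrt(sqrt(5)/3 + 1))


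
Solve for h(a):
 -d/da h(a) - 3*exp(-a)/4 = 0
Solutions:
 h(a) = C1 + 3*exp(-a)/4


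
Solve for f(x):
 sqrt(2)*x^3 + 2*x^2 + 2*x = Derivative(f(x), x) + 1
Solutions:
 f(x) = C1 + sqrt(2)*x^4/4 + 2*x^3/3 + x^2 - x


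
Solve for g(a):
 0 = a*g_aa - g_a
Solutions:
 g(a) = C1 + C2*a^2


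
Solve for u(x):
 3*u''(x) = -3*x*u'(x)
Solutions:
 u(x) = C1 + C2*erf(sqrt(2)*x/2)


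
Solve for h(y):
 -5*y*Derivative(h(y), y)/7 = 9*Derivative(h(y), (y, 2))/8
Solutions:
 h(y) = C1 + C2*erf(2*sqrt(35)*y/21)


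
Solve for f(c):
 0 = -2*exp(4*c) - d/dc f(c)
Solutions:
 f(c) = C1 - exp(4*c)/2


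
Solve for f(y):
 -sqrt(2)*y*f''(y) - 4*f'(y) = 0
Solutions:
 f(y) = C1 + C2*y^(1 - 2*sqrt(2))


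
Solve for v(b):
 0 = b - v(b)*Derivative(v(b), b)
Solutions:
 v(b) = -sqrt(C1 + b^2)
 v(b) = sqrt(C1 + b^2)


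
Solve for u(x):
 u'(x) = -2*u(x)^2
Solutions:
 u(x) = 1/(C1 + 2*x)


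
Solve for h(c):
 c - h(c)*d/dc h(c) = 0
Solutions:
 h(c) = -sqrt(C1 + c^2)
 h(c) = sqrt(C1 + c^2)


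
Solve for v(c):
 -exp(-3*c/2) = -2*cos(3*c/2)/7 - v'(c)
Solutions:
 v(c) = C1 - 4*sin(3*c/2)/21 - 2*exp(-3*c/2)/3


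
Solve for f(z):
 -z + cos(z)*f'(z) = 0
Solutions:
 f(z) = C1 + Integral(z/cos(z), z)


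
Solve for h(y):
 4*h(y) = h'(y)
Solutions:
 h(y) = C1*exp(4*y)


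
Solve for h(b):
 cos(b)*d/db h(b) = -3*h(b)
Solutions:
 h(b) = C1*(sin(b) - 1)^(3/2)/(sin(b) + 1)^(3/2)


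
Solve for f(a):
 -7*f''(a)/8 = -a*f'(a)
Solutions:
 f(a) = C1 + C2*erfi(2*sqrt(7)*a/7)


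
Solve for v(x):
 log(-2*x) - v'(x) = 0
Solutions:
 v(x) = C1 + x*log(-x) + x*(-1 + log(2))


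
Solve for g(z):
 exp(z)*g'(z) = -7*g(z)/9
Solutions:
 g(z) = C1*exp(7*exp(-z)/9)


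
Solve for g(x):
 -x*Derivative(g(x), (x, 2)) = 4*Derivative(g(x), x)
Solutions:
 g(x) = C1 + C2/x^3


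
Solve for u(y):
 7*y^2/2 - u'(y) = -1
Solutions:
 u(y) = C1 + 7*y^3/6 + y


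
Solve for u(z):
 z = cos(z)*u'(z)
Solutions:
 u(z) = C1 + Integral(z/cos(z), z)


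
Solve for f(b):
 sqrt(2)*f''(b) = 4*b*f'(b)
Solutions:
 f(b) = C1 + C2*erfi(2^(1/4)*b)


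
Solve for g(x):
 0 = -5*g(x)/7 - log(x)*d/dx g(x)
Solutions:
 g(x) = C1*exp(-5*li(x)/7)


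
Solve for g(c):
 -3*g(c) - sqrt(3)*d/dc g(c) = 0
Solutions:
 g(c) = C1*exp(-sqrt(3)*c)


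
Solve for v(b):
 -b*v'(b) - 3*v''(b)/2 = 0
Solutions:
 v(b) = C1 + C2*erf(sqrt(3)*b/3)


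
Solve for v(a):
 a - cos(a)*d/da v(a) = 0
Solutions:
 v(a) = C1 + Integral(a/cos(a), a)


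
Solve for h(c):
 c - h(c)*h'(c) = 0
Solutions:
 h(c) = -sqrt(C1 + c^2)
 h(c) = sqrt(C1 + c^2)


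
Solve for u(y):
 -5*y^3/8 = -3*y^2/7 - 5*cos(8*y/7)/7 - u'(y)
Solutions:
 u(y) = C1 + 5*y^4/32 - y^3/7 - 5*sin(8*y/7)/8


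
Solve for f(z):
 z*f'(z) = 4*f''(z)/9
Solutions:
 f(z) = C1 + C2*erfi(3*sqrt(2)*z/4)


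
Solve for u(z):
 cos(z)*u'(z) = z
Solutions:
 u(z) = C1 + Integral(z/cos(z), z)


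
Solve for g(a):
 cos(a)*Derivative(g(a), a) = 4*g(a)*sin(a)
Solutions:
 g(a) = C1/cos(a)^4


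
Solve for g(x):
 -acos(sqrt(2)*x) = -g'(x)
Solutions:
 g(x) = C1 + x*acos(sqrt(2)*x) - sqrt(2)*sqrt(1 - 2*x^2)/2


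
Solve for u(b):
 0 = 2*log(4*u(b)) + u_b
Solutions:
 Integral(1/(log(_y) + 2*log(2)), (_y, u(b)))/2 = C1 - b


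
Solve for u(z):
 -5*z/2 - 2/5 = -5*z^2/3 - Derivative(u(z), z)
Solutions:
 u(z) = C1 - 5*z^3/9 + 5*z^2/4 + 2*z/5


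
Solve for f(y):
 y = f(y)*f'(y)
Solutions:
 f(y) = -sqrt(C1 + y^2)
 f(y) = sqrt(C1 + y^2)


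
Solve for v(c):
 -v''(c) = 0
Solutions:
 v(c) = C1 + C2*c


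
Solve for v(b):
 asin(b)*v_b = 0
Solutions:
 v(b) = C1


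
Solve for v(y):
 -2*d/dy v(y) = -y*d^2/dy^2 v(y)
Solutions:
 v(y) = C1 + C2*y^3


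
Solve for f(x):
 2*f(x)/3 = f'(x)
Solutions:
 f(x) = C1*exp(2*x/3)


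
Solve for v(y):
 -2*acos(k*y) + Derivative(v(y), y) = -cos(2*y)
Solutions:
 v(y) = C1 + 2*Piecewise((y*acos(k*y) - sqrt(-k^2*y^2 + 1)/k, Ne(k, 0)), (pi*y/2, True)) - sin(2*y)/2


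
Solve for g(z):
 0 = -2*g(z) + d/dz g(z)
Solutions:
 g(z) = C1*exp(2*z)


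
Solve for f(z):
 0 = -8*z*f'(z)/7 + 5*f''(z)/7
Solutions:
 f(z) = C1 + C2*erfi(2*sqrt(5)*z/5)


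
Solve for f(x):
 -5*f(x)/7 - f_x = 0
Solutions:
 f(x) = C1*exp(-5*x/7)


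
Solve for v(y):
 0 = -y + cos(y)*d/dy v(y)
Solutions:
 v(y) = C1 + Integral(y/cos(y), y)


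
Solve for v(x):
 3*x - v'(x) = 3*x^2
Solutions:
 v(x) = C1 - x^3 + 3*x^2/2


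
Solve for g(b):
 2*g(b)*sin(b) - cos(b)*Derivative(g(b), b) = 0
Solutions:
 g(b) = C1/cos(b)^2


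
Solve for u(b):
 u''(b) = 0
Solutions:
 u(b) = C1 + C2*b


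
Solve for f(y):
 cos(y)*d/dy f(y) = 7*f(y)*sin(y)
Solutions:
 f(y) = C1/cos(y)^7


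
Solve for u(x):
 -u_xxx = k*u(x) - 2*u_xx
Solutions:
 u(x) = C1*exp(x*(-(27*k/2 + sqrt((27*k - 16)^2 - 256)/2 - 8)^(1/3) + 2 - 4/(27*k/2 + sqrt((27*k - 16)^2 - 256)/2 - 8)^(1/3))/3) + C2*exp(x*((27*k/2 + sqrt((27*k - 16)^2 - 256)/2 - 8)^(1/3) - sqrt(3)*I*(27*k/2 + sqrt((27*k - 16)^2 - 256)/2 - 8)^(1/3) + 4 - 16/((-1 + sqrt(3)*I)*(27*k/2 + sqrt((27*k - 16)^2 - 256)/2 - 8)^(1/3)))/6) + C3*exp(x*((27*k/2 + sqrt((27*k - 16)^2 - 256)/2 - 8)^(1/3) + sqrt(3)*I*(27*k/2 + sqrt((27*k - 16)^2 - 256)/2 - 8)^(1/3) + 4 + 16/((1 + sqrt(3)*I)*(27*k/2 + sqrt((27*k - 16)^2 - 256)/2 - 8)^(1/3)))/6)


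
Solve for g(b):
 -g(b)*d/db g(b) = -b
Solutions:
 g(b) = -sqrt(C1 + b^2)
 g(b) = sqrt(C1 + b^2)


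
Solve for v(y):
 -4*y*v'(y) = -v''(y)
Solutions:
 v(y) = C1 + C2*erfi(sqrt(2)*y)


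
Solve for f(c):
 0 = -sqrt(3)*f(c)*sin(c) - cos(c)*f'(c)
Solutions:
 f(c) = C1*cos(c)^(sqrt(3))


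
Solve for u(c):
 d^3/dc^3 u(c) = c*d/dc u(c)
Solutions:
 u(c) = C1 + Integral(C2*airyai(c) + C3*airybi(c), c)


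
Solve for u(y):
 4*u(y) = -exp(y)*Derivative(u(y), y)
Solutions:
 u(y) = C1*exp(4*exp(-y))


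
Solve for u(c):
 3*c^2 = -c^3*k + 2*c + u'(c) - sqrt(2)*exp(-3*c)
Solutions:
 u(c) = C1 + c^4*k/4 + c^3 - c^2 - sqrt(2)*exp(-3*c)/3


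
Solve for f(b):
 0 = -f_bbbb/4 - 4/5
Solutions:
 f(b) = C1 + C2*b + C3*b^2 + C4*b^3 - 2*b^4/15


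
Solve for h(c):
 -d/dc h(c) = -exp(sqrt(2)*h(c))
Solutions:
 h(c) = sqrt(2)*(2*log(-1/(C1 + c)) - log(2))/4


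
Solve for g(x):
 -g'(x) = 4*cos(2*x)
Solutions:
 g(x) = C1 - 2*sin(2*x)


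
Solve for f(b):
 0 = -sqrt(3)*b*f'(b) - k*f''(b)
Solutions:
 f(b) = C1 + C2*sqrt(k)*erf(sqrt(2)*3^(1/4)*b*sqrt(1/k)/2)


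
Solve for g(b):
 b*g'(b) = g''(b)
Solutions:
 g(b) = C1 + C2*erfi(sqrt(2)*b/2)


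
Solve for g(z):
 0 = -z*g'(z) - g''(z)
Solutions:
 g(z) = C1 + C2*erf(sqrt(2)*z/2)


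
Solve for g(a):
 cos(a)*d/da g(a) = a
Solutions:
 g(a) = C1 + Integral(a/cos(a), a)


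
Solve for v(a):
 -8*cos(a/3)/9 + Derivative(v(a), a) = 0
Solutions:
 v(a) = C1 + 8*sin(a/3)/3


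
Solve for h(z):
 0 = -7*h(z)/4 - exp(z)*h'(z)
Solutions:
 h(z) = C1*exp(7*exp(-z)/4)


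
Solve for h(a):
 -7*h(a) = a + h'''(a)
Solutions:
 h(a) = C3*exp(-7^(1/3)*a) - a/7 + (C1*sin(sqrt(3)*7^(1/3)*a/2) + C2*cos(sqrt(3)*7^(1/3)*a/2))*exp(7^(1/3)*a/2)


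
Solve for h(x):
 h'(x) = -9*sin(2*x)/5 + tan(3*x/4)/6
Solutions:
 h(x) = C1 - 2*log(cos(3*x/4))/9 + 9*cos(2*x)/10


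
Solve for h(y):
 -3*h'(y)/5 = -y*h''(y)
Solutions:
 h(y) = C1 + C2*y^(8/5)


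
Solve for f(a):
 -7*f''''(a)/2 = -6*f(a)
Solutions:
 f(a) = C1*exp(-sqrt(2)*3^(1/4)*7^(3/4)*a/7) + C2*exp(sqrt(2)*3^(1/4)*7^(3/4)*a/7) + C3*sin(sqrt(2)*3^(1/4)*7^(3/4)*a/7) + C4*cos(sqrt(2)*3^(1/4)*7^(3/4)*a/7)


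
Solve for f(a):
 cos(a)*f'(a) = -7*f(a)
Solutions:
 f(a) = C1*sqrt(sin(a) - 1)*(sin(a)^3 - 3*sin(a)^2 + 3*sin(a) - 1)/(sqrt(sin(a) + 1)*(sin(a)^3 + 3*sin(a)^2 + 3*sin(a) + 1))


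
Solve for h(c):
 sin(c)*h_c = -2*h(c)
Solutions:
 h(c) = C1*(cos(c) + 1)/(cos(c) - 1)


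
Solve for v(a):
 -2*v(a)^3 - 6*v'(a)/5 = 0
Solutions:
 v(a) = -sqrt(6)*sqrt(-1/(C1 - 5*a))/2
 v(a) = sqrt(6)*sqrt(-1/(C1 - 5*a))/2


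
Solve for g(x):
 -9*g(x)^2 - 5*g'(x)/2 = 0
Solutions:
 g(x) = 5/(C1 + 18*x)


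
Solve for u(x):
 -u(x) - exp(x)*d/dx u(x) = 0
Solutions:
 u(x) = C1*exp(exp(-x))


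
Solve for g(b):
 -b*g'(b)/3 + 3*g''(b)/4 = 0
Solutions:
 g(b) = C1 + C2*erfi(sqrt(2)*b/3)


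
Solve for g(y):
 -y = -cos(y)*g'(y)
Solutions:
 g(y) = C1 + Integral(y/cos(y), y)


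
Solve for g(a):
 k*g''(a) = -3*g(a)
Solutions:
 g(a) = C1*exp(-sqrt(3)*a*sqrt(-1/k)) + C2*exp(sqrt(3)*a*sqrt(-1/k))


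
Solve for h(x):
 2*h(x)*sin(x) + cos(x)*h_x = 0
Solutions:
 h(x) = C1*cos(x)^2


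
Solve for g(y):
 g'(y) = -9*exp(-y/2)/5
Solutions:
 g(y) = C1 + 18*exp(-y/2)/5


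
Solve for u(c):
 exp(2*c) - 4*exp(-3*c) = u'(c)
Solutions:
 u(c) = C1 + exp(2*c)/2 + 4*exp(-3*c)/3


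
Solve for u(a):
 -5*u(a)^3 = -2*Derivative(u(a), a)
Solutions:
 u(a) = -sqrt(-1/(C1 + 5*a))
 u(a) = sqrt(-1/(C1 + 5*a))


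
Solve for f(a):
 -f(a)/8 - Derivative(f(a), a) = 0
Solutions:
 f(a) = C1*exp(-a/8)


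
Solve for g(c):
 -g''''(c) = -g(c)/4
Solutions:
 g(c) = C1*exp(-sqrt(2)*c/2) + C2*exp(sqrt(2)*c/2) + C3*sin(sqrt(2)*c/2) + C4*cos(sqrt(2)*c/2)


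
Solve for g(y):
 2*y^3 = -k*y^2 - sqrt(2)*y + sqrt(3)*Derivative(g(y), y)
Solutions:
 g(y) = C1 + sqrt(3)*k*y^3/9 + sqrt(3)*y^4/6 + sqrt(6)*y^2/6


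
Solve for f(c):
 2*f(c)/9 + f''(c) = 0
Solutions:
 f(c) = C1*sin(sqrt(2)*c/3) + C2*cos(sqrt(2)*c/3)


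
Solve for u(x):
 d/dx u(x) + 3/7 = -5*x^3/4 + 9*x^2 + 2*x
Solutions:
 u(x) = C1 - 5*x^4/16 + 3*x^3 + x^2 - 3*x/7


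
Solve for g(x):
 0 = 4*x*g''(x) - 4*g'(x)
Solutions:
 g(x) = C1 + C2*x^2


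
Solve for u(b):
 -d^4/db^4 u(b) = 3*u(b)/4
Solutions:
 u(b) = (C1*sin(3^(1/4)*b/2) + C2*cos(3^(1/4)*b/2))*exp(-3^(1/4)*b/2) + (C3*sin(3^(1/4)*b/2) + C4*cos(3^(1/4)*b/2))*exp(3^(1/4)*b/2)


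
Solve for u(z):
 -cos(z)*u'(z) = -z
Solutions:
 u(z) = C1 + Integral(z/cos(z), z)


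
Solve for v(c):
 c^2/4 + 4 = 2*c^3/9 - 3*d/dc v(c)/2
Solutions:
 v(c) = C1 + c^4/27 - c^3/18 - 8*c/3


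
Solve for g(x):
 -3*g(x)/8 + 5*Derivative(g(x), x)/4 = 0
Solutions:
 g(x) = C1*exp(3*x/10)


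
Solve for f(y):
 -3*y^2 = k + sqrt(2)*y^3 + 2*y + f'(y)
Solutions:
 f(y) = C1 - k*y - sqrt(2)*y^4/4 - y^3 - y^2


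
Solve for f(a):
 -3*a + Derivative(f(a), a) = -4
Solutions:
 f(a) = C1 + 3*a^2/2 - 4*a


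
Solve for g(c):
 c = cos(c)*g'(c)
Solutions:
 g(c) = C1 + Integral(c/cos(c), c)


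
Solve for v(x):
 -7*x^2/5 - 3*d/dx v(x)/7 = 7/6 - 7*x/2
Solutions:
 v(x) = C1 - 49*x^3/45 + 49*x^2/12 - 49*x/18


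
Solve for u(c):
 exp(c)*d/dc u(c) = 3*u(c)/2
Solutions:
 u(c) = C1*exp(-3*exp(-c)/2)


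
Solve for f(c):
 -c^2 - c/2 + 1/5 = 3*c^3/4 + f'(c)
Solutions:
 f(c) = C1 - 3*c^4/16 - c^3/3 - c^2/4 + c/5


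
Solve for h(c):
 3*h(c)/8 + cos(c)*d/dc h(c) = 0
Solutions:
 h(c) = C1*(sin(c) - 1)^(3/16)/(sin(c) + 1)^(3/16)


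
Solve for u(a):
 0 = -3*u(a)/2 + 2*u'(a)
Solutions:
 u(a) = C1*exp(3*a/4)


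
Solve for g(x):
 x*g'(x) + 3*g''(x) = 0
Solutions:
 g(x) = C1 + C2*erf(sqrt(6)*x/6)


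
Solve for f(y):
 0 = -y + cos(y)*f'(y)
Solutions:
 f(y) = C1 + Integral(y/cos(y), y)


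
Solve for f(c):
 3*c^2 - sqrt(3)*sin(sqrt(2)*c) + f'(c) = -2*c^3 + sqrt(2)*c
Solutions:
 f(c) = C1 - c^4/2 - c^3 + sqrt(2)*c^2/2 - sqrt(6)*cos(sqrt(2)*c)/2


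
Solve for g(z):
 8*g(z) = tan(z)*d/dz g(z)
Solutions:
 g(z) = C1*sin(z)^8


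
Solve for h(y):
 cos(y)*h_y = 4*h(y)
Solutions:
 h(y) = C1*(sin(y)^2 + 2*sin(y) + 1)/(sin(y)^2 - 2*sin(y) + 1)


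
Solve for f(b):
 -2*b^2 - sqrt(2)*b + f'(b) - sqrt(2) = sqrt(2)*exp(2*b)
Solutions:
 f(b) = C1 + 2*b^3/3 + sqrt(2)*b^2/2 + sqrt(2)*b + sqrt(2)*exp(2*b)/2


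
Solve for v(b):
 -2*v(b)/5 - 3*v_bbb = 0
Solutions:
 v(b) = C3*exp(-15^(2/3)*2^(1/3)*b/15) + (C1*sin(2^(1/3)*3^(1/6)*5^(2/3)*b/10) + C2*cos(2^(1/3)*3^(1/6)*5^(2/3)*b/10))*exp(15^(2/3)*2^(1/3)*b/30)


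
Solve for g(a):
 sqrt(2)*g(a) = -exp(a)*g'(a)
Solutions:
 g(a) = C1*exp(sqrt(2)*exp(-a))


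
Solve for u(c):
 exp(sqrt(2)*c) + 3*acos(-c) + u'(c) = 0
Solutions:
 u(c) = C1 - 3*c*acos(-c) - 3*sqrt(1 - c^2) - sqrt(2)*exp(sqrt(2)*c)/2


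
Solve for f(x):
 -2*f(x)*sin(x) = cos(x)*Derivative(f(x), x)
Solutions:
 f(x) = C1*cos(x)^2


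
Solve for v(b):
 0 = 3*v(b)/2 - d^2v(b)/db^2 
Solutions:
 v(b) = C1*exp(-sqrt(6)*b/2) + C2*exp(sqrt(6)*b/2)


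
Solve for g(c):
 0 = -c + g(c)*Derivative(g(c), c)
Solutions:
 g(c) = -sqrt(C1 + c^2)
 g(c) = sqrt(C1 + c^2)


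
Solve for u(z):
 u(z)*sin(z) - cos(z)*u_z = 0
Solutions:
 u(z) = C1/cos(z)


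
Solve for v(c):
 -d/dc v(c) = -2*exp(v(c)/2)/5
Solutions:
 v(c) = 2*log(-1/(C1 + 2*c)) + 2*log(10)


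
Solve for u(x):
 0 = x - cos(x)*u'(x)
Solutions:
 u(x) = C1 + Integral(x/cos(x), x)


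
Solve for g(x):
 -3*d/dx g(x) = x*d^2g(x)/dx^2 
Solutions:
 g(x) = C1 + C2/x^2


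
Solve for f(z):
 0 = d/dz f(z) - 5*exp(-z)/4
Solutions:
 f(z) = C1 - 5*exp(-z)/4


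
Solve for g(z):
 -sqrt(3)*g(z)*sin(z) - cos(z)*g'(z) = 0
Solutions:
 g(z) = C1*cos(z)^(sqrt(3))


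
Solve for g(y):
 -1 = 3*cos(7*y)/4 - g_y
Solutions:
 g(y) = C1 + y + 3*sin(7*y)/28


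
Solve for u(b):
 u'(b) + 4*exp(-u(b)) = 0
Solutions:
 u(b) = log(C1 - 4*b)


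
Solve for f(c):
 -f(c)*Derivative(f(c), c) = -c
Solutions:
 f(c) = -sqrt(C1 + c^2)
 f(c) = sqrt(C1 + c^2)


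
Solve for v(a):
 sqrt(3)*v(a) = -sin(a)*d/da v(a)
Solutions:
 v(a) = C1*(cos(a) + 1)^(sqrt(3)/2)/(cos(a) - 1)^(sqrt(3)/2)


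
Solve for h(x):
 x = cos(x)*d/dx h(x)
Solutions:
 h(x) = C1 + Integral(x/cos(x), x)


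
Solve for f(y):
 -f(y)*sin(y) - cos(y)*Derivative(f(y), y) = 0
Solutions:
 f(y) = C1*cos(y)


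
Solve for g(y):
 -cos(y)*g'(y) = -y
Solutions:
 g(y) = C1 + Integral(y/cos(y), y)


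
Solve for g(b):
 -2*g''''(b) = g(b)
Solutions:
 g(b) = (C1*sin(2^(1/4)*b/2) + C2*cos(2^(1/4)*b/2))*exp(-2^(1/4)*b/2) + (C3*sin(2^(1/4)*b/2) + C4*cos(2^(1/4)*b/2))*exp(2^(1/4)*b/2)


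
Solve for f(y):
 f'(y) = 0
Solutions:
 f(y) = C1


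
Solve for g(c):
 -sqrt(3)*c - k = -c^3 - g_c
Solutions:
 g(c) = C1 - c^4/4 + sqrt(3)*c^2/2 + c*k


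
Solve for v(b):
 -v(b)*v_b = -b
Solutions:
 v(b) = -sqrt(C1 + b^2)
 v(b) = sqrt(C1 + b^2)


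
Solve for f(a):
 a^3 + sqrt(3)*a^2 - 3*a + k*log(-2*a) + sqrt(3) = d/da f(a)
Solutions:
 f(a) = C1 + a^4/4 + sqrt(3)*a^3/3 - 3*a^2/2 + a*k*log(-a) + a*(-k + k*log(2) + sqrt(3))


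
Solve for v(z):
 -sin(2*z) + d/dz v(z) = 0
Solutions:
 v(z) = C1 - cos(2*z)/2


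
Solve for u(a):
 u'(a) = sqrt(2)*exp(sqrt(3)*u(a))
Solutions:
 u(a) = sqrt(3)*(2*log(-1/(C1 + sqrt(2)*a)) - log(3))/6


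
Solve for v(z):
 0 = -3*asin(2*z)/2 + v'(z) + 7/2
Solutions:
 v(z) = C1 + 3*z*asin(2*z)/2 - 7*z/2 + 3*sqrt(1 - 4*z^2)/4


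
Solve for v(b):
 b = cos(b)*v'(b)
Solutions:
 v(b) = C1 + Integral(b/cos(b), b)


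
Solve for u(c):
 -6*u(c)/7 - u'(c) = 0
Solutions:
 u(c) = C1*exp(-6*c/7)


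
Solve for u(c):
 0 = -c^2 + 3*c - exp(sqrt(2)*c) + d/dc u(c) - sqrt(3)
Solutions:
 u(c) = C1 + c^3/3 - 3*c^2/2 + sqrt(3)*c + sqrt(2)*exp(sqrt(2)*c)/2


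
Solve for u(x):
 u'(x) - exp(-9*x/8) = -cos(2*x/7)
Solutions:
 u(x) = C1 - 7*sin(2*x/7)/2 - 8*exp(-9*x/8)/9


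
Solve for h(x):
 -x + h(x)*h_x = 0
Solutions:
 h(x) = -sqrt(C1 + x^2)
 h(x) = sqrt(C1 + x^2)


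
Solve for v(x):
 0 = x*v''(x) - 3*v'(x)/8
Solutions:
 v(x) = C1 + C2*x^(11/8)


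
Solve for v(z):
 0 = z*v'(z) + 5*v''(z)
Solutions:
 v(z) = C1 + C2*erf(sqrt(10)*z/10)


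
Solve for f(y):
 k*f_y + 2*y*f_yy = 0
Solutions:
 f(y) = C1 + y^(1 - re(k)/2)*(C2*sin(log(y)*Abs(im(k))/2) + C3*cos(log(y)*im(k)/2))


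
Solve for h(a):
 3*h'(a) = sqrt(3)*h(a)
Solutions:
 h(a) = C1*exp(sqrt(3)*a/3)


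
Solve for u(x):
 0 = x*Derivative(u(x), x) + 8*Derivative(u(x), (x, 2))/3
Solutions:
 u(x) = C1 + C2*erf(sqrt(3)*x/4)


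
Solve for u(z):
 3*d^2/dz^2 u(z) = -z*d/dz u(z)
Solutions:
 u(z) = C1 + C2*erf(sqrt(6)*z/6)


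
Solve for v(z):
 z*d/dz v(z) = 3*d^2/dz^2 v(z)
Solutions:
 v(z) = C1 + C2*erfi(sqrt(6)*z/6)


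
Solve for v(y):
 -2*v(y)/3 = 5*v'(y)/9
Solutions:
 v(y) = C1*exp(-6*y/5)


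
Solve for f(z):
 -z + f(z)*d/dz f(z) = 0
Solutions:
 f(z) = -sqrt(C1 + z^2)
 f(z) = sqrt(C1 + z^2)


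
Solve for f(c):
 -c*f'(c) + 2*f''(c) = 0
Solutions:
 f(c) = C1 + C2*erfi(c/2)


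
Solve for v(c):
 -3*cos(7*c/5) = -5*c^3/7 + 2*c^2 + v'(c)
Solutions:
 v(c) = C1 + 5*c^4/28 - 2*c^3/3 - 15*sin(7*c/5)/7


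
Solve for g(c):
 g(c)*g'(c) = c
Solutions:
 g(c) = -sqrt(C1 + c^2)
 g(c) = sqrt(C1 + c^2)


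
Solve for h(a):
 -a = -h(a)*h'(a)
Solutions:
 h(a) = -sqrt(C1 + a^2)
 h(a) = sqrt(C1 + a^2)


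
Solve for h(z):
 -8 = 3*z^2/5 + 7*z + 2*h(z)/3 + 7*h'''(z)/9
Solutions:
 h(z) = C3*exp(-6^(1/3)*7^(2/3)*z/7) - 9*z^2/10 - 21*z/2 + (C1*sin(2^(1/3)*3^(5/6)*7^(2/3)*z/14) + C2*cos(2^(1/3)*3^(5/6)*7^(2/3)*z/14))*exp(6^(1/3)*7^(2/3)*z/14) - 12


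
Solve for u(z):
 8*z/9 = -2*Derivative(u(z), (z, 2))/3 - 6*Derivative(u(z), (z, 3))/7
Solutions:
 u(z) = C1 + C2*z + C3*exp(-7*z/9) - 2*z^3/9 + 6*z^2/7


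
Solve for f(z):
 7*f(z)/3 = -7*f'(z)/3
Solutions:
 f(z) = C1*exp(-z)


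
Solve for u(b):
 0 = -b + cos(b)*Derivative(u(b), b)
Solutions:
 u(b) = C1 + Integral(b/cos(b), b)


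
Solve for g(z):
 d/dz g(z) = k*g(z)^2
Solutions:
 g(z) = -1/(C1 + k*z)


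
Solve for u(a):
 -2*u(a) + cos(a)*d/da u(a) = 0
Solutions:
 u(a) = C1*(sin(a) + 1)/(sin(a) - 1)


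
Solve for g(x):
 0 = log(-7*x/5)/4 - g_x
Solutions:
 g(x) = C1 + x*log(-x)/4 + x*(-log(5) - 1 + log(7))/4


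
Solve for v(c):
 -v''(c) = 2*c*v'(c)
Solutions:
 v(c) = C1 + C2*erf(c)


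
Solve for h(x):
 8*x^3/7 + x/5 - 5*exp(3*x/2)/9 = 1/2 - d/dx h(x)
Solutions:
 h(x) = C1 - 2*x^4/7 - x^2/10 + x/2 + 10*exp(3*x/2)/27


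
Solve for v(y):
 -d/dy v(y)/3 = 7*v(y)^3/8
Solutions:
 v(y) = -2*sqrt(-1/(C1 - 21*y))
 v(y) = 2*sqrt(-1/(C1 - 21*y))


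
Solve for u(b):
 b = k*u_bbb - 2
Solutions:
 u(b) = C1 + C2*b + C3*b^2 + b^4/(24*k) + b^3/(3*k)


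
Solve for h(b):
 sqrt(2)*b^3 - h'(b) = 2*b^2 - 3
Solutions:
 h(b) = C1 + sqrt(2)*b^4/4 - 2*b^3/3 + 3*b


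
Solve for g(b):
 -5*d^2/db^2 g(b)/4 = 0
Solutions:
 g(b) = C1 + C2*b


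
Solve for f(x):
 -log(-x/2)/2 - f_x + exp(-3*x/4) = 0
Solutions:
 f(x) = C1 - x*log(-x)/2 + x*(log(2) + 1)/2 - 4*exp(-3*x/4)/3


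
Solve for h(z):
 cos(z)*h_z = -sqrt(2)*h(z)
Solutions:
 h(z) = C1*(sin(z) - 1)^(sqrt(2)/2)/(sin(z) + 1)^(sqrt(2)/2)


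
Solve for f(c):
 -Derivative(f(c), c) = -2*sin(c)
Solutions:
 f(c) = C1 - 2*cos(c)


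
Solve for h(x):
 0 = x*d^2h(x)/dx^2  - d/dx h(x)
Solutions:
 h(x) = C1 + C2*x^2


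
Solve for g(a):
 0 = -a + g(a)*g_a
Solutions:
 g(a) = -sqrt(C1 + a^2)
 g(a) = sqrt(C1 + a^2)


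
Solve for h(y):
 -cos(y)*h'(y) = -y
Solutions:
 h(y) = C1 + Integral(y/cos(y), y)


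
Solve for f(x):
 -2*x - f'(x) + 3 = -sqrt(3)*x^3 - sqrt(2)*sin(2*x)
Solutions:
 f(x) = C1 + sqrt(3)*x^4/4 - x^2 + 3*x - sqrt(2)*cos(2*x)/2


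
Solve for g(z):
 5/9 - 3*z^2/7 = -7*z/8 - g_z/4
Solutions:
 g(z) = C1 + 4*z^3/7 - 7*z^2/4 - 20*z/9


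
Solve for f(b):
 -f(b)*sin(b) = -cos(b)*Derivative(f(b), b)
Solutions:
 f(b) = C1/cos(b)


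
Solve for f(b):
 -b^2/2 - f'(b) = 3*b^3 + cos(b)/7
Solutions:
 f(b) = C1 - 3*b^4/4 - b^3/6 - sin(b)/7


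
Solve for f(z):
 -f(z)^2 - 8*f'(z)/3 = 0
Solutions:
 f(z) = 8/(C1 + 3*z)


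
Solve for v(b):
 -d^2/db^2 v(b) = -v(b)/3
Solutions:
 v(b) = C1*exp(-sqrt(3)*b/3) + C2*exp(sqrt(3)*b/3)


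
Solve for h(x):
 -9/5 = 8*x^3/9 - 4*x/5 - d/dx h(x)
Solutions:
 h(x) = C1 + 2*x^4/9 - 2*x^2/5 + 9*x/5


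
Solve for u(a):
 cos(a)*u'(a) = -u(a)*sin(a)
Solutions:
 u(a) = C1*cos(a)


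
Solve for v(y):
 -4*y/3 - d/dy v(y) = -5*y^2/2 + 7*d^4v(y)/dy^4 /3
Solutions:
 v(y) = C1 + C4*exp(-3^(1/3)*7^(2/3)*y/7) + 5*y^3/6 - 2*y^2/3 + (C2*sin(3^(5/6)*7^(2/3)*y/14) + C3*cos(3^(5/6)*7^(2/3)*y/14))*exp(3^(1/3)*7^(2/3)*y/14)


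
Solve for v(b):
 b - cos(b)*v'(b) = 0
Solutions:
 v(b) = C1 + Integral(b/cos(b), b)


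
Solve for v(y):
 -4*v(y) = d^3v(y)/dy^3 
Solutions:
 v(y) = C3*exp(-2^(2/3)*y) + (C1*sin(2^(2/3)*sqrt(3)*y/2) + C2*cos(2^(2/3)*sqrt(3)*y/2))*exp(2^(2/3)*y/2)


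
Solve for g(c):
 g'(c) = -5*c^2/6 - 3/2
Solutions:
 g(c) = C1 - 5*c^3/18 - 3*c/2


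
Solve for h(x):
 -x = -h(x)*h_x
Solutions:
 h(x) = -sqrt(C1 + x^2)
 h(x) = sqrt(C1 + x^2)


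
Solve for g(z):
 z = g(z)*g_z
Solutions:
 g(z) = -sqrt(C1 + z^2)
 g(z) = sqrt(C1 + z^2)


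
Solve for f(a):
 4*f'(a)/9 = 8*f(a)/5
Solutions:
 f(a) = C1*exp(18*a/5)


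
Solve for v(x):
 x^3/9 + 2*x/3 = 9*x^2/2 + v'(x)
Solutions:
 v(x) = C1 + x^4/36 - 3*x^3/2 + x^2/3


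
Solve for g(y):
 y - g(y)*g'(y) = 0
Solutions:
 g(y) = -sqrt(C1 + y^2)
 g(y) = sqrt(C1 + y^2)


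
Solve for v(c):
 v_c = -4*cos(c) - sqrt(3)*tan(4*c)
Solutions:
 v(c) = C1 + sqrt(3)*log(cos(4*c))/4 - 4*sin(c)


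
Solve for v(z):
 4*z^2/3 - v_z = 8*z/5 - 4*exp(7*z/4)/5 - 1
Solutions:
 v(z) = C1 + 4*z^3/9 - 4*z^2/5 + z + 16*exp(7*z/4)/35


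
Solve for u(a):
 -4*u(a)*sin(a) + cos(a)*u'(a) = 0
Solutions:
 u(a) = C1/cos(a)^4


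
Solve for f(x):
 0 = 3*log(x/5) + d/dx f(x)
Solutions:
 f(x) = C1 - 3*x*log(x) + 3*x + x*log(125)


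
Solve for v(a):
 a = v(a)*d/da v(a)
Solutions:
 v(a) = -sqrt(C1 + a^2)
 v(a) = sqrt(C1 + a^2)


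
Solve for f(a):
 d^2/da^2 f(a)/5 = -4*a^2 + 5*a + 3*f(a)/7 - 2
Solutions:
 f(a) = C1*exp(-sqrt(105)*a/7) + C2*exp(sqrt(105)*a/7) + 28*a^2/3 - 35*a/3 + 602/45


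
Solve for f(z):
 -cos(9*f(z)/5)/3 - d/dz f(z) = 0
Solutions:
 z/3 - 5*log(sin(9*f(z)/5) - 1)/18 + 5*log(sin(9*f(z)/5) + 1)/18 = C1


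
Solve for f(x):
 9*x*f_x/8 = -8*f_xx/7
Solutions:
 f(x) = C1 + C2*erf(3*sqrt(14)*x/16)
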